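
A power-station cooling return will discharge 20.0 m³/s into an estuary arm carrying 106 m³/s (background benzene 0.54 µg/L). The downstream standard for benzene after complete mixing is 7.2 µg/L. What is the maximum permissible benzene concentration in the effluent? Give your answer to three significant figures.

At the limit, (Qr·Cr + Qe·Cₑ)/(Qr + Qe) = 7.2:
Cₑ = (126.0·7.2 − 106.0·0.5400) / 20.00 = 42.50 µg/L.

42.5 µg/L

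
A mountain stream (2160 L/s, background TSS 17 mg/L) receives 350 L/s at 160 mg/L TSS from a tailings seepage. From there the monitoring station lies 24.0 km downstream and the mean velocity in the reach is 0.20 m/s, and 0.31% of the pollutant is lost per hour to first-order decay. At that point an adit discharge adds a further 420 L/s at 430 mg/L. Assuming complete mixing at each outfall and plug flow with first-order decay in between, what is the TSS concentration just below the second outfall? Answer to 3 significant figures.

90.2 mg/L

After mixing, C = (2160·17.00 + 350.0·160.0) / 2510 = 92720/2510 = 36.94 mg/L; combined flow 2510 L/s.
Travel time t = 24.0·1000 / 0.20 = 120000 s = 33.33 h.
0.31%/h lost → k = −ln(1 − 0.0031) = 0.003105 h⁻¹.
After decay, C = 36.94 × e^(−kt) = 36.94 × 0.9017 = 33.31 mg/L.
Second outfall: C = (2510·33.31 + 420.0·430.0)/2930 = 90.17 mg/L.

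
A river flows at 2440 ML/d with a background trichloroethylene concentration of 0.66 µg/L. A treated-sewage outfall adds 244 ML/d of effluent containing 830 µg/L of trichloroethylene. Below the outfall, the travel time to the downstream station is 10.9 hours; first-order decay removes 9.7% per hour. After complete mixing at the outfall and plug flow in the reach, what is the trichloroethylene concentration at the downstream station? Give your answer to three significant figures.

25.0 µg/L

Mixed concentration C = ΣQC/ΣQ = (2440·0.6600 + 244.0·830.0) / 2684 = 204100/2684 = 76.05 µg/L.
9.7%/h lost → k = −ln(1 − 0.097) = 0.1020 h⁻¹.
Applying C = C₀e^(−kt): 76.05 × 0.3288 = 25.01 µg/L.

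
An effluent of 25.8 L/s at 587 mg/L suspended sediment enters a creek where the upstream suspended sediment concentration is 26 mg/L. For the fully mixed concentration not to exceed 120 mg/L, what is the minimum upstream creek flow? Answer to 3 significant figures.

Set C_mix = 120: (Q·26.00 + 25.80·587.0) / (Q + 25.80) = 120
→ Q = 25.80·(587.0 − 120)/(120 − 26.00) = 128.2 L/s.

128 L/s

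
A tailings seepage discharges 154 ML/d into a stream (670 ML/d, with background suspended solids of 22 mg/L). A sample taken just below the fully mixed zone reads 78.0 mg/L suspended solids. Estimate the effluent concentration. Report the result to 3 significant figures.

Mass balance: 670.0·22.00 + 154.0·Cₑ = 824.0·78.00
→ Cₑ = (824.0·78.00 − 670.0·22.00) / 154.0 = 321.6 mg/L.

322 mg/L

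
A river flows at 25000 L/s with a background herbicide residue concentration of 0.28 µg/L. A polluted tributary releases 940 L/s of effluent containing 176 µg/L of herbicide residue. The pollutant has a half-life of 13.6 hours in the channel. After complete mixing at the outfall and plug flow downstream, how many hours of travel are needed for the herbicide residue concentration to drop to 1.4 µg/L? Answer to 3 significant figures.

30.6 h

Mass balance: C = (25000·0.2800 + 940.0·176.0) / 25940 = 172400/25940 = 6.648 µg/L.
Half-life 13.6 h → k = ln 2 / 13.6 = 0.05097 h⁻¹ = 1.223 d⁻¹.
6.648·exp(−k·t) = 1.4 → t = ln(6.648/1.4)/k = 110000 s = 30.56 h.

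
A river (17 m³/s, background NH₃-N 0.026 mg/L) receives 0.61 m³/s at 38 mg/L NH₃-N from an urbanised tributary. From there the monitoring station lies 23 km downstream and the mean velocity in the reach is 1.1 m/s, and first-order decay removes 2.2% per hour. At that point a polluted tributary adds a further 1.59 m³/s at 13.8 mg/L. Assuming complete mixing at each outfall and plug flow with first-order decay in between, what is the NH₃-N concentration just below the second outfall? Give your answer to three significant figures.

2.22 mg/L

Flow-weighted average: C = (17.00·0.02600 + 0.6100·38.00) / 17.61 = 23.62/17.61 = 1.341 mg/L; combined flow 17.61 m³/s.
Travel time t = 23·1000 / 1.1 = 20910 s = 5.808 h.
2.2%/h lost → k = −ln(1 − 0.022) = 0.02225 h⁻¹.
Decay over the reach: 1.341·exp(−kt) = 1.341·0.8788 = 1.179 mg/L.
Second outfall: C = (17.61·1.179 + 1.590·13.80)/19.20 = 2.224 mg/L.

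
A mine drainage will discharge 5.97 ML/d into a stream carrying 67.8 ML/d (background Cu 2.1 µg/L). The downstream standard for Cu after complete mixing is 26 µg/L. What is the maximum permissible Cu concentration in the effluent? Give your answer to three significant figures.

297 µg/L

At the limit, (Qr·Cr + Qe·Cₑ)/(Qr + Qe) = 26:
Cₑ = (73.77·26 − 67.80·2.100) / 5.970 = 297.4 µg/L.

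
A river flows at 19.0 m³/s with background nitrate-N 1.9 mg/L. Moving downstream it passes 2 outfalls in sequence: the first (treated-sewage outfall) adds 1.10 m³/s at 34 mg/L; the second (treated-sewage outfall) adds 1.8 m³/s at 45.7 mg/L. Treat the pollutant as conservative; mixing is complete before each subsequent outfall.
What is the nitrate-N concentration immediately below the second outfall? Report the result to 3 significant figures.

After outfall 1: Q = 19.00 + 1.100 = 20.10 m³/s; C = (19.00·1.900 + 1.100·34.00)/20.10 = 3.657 mg/L.
After outfall 2: Q = 20.10 + 1.800 = 21.90 m³/s; C = (20.10·3.657 + 1.800·45.70)/21.90 = 7.112 mg/L.

7.11 mg/L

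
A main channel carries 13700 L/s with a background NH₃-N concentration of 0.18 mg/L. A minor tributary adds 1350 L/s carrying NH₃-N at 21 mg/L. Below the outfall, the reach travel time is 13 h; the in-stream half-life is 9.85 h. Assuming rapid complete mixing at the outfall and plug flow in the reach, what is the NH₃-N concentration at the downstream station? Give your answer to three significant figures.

Flow-weighted average: C = (13700·0.1800 + 1350·21.00) / 15050 = 30820/15050 = 2.048 mg/L.
Half-life 9.85 h → k = ln 2 / 9.85 = 0.07037 h⁻¹ = 1.689 d⁻¹.
Applying C = C₀e^(−kt): 2.048 × 0.4006 = 0.8202 mg/L.

0.820 mg/L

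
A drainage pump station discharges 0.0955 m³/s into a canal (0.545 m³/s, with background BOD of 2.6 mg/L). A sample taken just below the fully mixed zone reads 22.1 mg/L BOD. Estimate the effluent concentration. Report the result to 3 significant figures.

Mass balance: 0.5450·2.600 + 0.09550·Cₑ = 0.6405·22.10
→ Cₑ = (0.6405·22.10 − 0.5450·2.600) / 0.09550 = 133.4 mg/L.

133 mg/L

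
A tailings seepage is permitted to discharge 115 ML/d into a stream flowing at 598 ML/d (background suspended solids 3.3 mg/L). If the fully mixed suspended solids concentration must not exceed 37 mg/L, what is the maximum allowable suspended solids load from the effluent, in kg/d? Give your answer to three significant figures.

24400 kg/d

Mass balance at the limit: 598.0·3.300 + 115.0·Cₑ = 713.0·37 → Cₑ = 212.2 mg/L.
115.0 ML/d = 1.331 m³/s. Load = 1.331 m³/s × 212.2 g/m³ × 86 400 s/d = 24410 kg/d.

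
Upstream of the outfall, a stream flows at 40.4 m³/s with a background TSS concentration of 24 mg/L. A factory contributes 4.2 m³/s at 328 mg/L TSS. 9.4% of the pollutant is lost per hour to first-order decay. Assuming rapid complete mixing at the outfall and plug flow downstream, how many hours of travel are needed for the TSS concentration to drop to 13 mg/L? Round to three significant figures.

14.2 h

Mixed concentration C = ΣQC/ΣQ = (40.40·24.00 + 4.200·328.0) / 44.60 = 2347/44.60 = 52.63 mg/L.
9.4%/h lost → k = −ln(1 − 0.094) = 0.09872 h⁻¹.
52.63·exp(−k·t) = 13 → t = ln(52.63/13)/k = 50990 s = 14.16 h.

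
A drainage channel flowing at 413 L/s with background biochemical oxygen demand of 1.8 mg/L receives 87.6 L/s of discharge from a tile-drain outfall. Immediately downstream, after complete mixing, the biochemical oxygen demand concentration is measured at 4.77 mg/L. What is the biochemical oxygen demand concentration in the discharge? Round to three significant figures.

18.8 mg/L

Mass balance: 413.0·1.800 + 87.60·Cₑ = 500.6·4.770
→ Cₑ = (500.6·4.770 − 413.0·1.800) / 87.60 = 18.77 mg/L.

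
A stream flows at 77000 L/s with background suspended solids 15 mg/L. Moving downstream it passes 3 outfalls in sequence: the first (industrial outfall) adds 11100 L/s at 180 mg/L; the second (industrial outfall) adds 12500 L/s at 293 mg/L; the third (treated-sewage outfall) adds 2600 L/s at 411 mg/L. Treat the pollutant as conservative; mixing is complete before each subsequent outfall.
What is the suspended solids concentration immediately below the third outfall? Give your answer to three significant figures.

Below outfall 1: Q → 88100 L/s, C = (77000·15.00 + 11100·180.0)/88100 = 35.79 mg/L.
Below outfall 2: Q → 100600 L/s, C = (88100·35.79 + 12500·293.0)/100600 = 67.75 mg/L.
Below outfall 3: Q → 103200 L/s, C = (100600·67.75 + 2600·411.0)/103200 = 76.40 mg/L.

76.4 mg/L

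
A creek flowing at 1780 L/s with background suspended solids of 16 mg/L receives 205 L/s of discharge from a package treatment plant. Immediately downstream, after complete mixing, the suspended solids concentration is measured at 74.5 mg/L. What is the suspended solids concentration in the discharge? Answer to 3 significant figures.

582 mg/L

Mass balance: 1780·16.00 + 205.0·Cₑ = 1985·74.50
→ Cₑ = (1985·74.50 − 1780·16.00) / 205.0 = 582.5 mg/L.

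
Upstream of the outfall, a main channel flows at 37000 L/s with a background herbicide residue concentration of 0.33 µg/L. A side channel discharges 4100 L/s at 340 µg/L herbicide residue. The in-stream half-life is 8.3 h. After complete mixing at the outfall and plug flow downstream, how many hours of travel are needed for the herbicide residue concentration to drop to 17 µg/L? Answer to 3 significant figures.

8.38 h

Flow-weighted average: C = (37000·0.3300 + 4100·340.0) / 41100 = 1406000/41100 = 34.21 µg/L.
Half-life 8.3 h → k = ln 2 / 8.3 = 0.08351 h⁻¹ = 2.004 d⁻¹.
34.21·exp(−k·t) = 17 → t = ln(34.21/17)/k = 30150 s = 8.375 h.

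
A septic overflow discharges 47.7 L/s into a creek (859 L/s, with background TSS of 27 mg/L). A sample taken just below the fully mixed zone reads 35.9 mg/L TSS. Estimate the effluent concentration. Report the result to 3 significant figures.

196 mg/L

Mass balance: 859.0·27.00 + 47.70·Cₑ = 906.7·35.90
→ Cₑ = (906.7·35.90 − 859.0·27.00) / 47.70 = 196.2 mg/L.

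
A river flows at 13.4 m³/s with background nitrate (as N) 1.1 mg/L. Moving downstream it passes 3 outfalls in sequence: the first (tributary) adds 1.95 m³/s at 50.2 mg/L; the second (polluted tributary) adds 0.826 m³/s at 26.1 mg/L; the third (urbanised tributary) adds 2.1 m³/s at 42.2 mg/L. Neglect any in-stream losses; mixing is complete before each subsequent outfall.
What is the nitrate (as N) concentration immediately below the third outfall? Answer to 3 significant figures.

12.2 mg/L

After outfall 1: Q = 13.40 + 1.950 = 15.35 m³/s; C = (13.40·1.100 + 1.950·50.20)/15.35 = 7.337 mg/L.
After outfall 2: Q = 15.35 + 0.8260 = 16.18 m³/s; C = (15.35·7.337 + 0.8260·26.10)/16.18 = 8.296 mg/L.
After outfall 3: Q = 16.18 + 2.100 = 18.28 m³/s; C = (16.18·8.296 + 2.100·42.20)/18.28 = 12.19 mg/L.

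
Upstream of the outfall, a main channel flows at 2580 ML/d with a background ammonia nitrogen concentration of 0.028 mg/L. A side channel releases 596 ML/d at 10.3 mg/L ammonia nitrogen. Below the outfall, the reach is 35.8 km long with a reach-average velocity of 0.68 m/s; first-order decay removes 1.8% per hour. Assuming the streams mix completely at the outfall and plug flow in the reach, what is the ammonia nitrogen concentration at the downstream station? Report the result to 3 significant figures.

Mass balance: C = (2580·0.02800 + 596.0·10.30) / 3176 = 6211/3176 = 1.956 mg/L.
Travel time t = 35.8·1000 / 0.68 = 52650 s = 14.62 h.
1.8%/h lost → k = −ln(1 − 0.018) = 0.01816 h⁻¹.
After decay, C = 1.956 × e^(−kt) = 1.956 × 0.7667 = 1.499 mg/L.

1.50 mg/L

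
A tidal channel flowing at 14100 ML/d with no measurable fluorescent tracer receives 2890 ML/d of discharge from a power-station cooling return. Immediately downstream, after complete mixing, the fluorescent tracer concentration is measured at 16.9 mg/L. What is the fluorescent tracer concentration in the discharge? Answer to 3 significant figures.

Mass balance: 14100·0 + 2890·Cₑ = 16990·16.90
→ Cₑ = (16990·16.90 − 14100·0) / 2890 = 99.35 mg/L.

99.4 mg/L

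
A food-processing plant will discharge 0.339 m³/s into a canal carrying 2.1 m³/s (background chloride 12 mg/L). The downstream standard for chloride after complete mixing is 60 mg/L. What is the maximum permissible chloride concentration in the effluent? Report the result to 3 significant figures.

At the limit, (Qr·Cr + Qe·Cₑ)/(Qr + Qe) = 60:
Cₑ = (2.439·60 − 2.100·12.00) / 0.3390 = 357.3 mg/L.

357 mg/L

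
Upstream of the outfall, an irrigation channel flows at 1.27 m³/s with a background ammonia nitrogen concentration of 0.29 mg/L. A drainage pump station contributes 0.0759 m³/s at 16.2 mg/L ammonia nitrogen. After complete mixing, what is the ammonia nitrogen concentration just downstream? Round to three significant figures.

After mixing, C = (1.270·0.2900 + 0.07590·16.20) / 1.346 = 1.598/1.346 = 1.187 mg/L.

1.19 mg/L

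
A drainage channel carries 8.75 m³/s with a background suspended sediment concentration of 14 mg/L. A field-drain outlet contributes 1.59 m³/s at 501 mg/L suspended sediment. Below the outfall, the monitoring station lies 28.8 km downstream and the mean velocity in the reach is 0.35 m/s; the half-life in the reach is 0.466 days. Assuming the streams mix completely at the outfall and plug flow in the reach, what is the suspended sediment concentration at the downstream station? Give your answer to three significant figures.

Flow-weighted average: C = (8.750·14.00 + 1.590·501.0) / 10.34 = 919.1/10.34 = 88.89 mg/L.
Travel time t = 28.8·1000 / 0.35 = 82290 s = 22.86 h.
Half-life 0.466 d → k = ln 2 / 0.466 = 1.487 d⁻¹.
After decay, C = 88.89 × e^(−kt) = 88.89 × 0.2425 = 21.56 mg/L.

21.6 mg/L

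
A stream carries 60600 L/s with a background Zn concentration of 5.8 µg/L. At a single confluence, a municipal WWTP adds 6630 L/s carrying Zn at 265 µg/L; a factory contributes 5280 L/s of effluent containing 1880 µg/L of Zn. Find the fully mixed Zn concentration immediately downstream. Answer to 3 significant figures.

After mixing, C = (60600·5.800 + 6630·265.0 + 5280·1880) / 72510 = 12030000/72510 = 166.0 µg/L.

166 µg/L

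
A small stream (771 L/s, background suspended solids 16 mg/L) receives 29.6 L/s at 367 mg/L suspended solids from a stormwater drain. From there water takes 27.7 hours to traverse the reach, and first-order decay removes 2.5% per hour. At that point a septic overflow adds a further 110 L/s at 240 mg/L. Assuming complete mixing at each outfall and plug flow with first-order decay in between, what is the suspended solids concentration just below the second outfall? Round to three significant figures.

Mixed concentration C = ΣQC/ΣQ = (771.0·16.00 + 29.60·367.0) / 800.6 = 23200/800.6 = 28.98 mg/L; combined flow 800.6 L/s.
2.5%/h lost → k = −ln(1 − 0.025) = 0.02532 h⁻¹.
First-order decay: C = 28.98·exp(−k·t) = 28.98·0.4959 = 14.37 mg/L.
Second outfall: C = (800.6·14.37 + 110.0·240.0)/910.6 = 41.63 mg/L.

41.6 mg/L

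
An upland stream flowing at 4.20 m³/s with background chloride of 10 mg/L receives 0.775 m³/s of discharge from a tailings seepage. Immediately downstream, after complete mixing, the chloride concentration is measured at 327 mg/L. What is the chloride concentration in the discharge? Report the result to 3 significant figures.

2040 mg/L

Mass balance: 4.200·10.00 + 0.7750·Cₑ = 4.975·327.0
→ Cₑ = (4.975·327.0 − 4.200·10.00) / 0.7750 = 2045 mg/L.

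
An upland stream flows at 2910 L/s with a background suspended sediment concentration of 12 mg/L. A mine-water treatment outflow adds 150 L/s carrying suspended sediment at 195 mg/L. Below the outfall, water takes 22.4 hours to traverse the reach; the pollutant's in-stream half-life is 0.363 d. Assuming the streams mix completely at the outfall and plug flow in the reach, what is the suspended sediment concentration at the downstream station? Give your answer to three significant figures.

3.53 mg/L

Conservation of mass: C = (2910·12.00 + 150.0·195.0) / 3060 = 64170/3060 = 20.97 mg/L.
Half-life 0.363 d → k = ln 2 / 0.363 = 1.909 d⁻¹.
Decay over the reach: 20.97·exp(−kt) = 20.97·0.1683 = 3.529 mg/L.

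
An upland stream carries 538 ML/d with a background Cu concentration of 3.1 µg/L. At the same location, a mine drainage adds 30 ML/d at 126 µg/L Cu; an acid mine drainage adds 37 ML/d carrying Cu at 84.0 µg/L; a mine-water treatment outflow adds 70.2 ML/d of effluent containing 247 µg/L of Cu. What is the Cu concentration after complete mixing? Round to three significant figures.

Mixed concentration C = ΣQC/ΣQ = (538.0·3.100 + 30.00·126.0 + 37.00·84.00 + 70.20·247.0) / 675.2 = 25900/675.2 = 38.35 µg/L.

38.4 µg/L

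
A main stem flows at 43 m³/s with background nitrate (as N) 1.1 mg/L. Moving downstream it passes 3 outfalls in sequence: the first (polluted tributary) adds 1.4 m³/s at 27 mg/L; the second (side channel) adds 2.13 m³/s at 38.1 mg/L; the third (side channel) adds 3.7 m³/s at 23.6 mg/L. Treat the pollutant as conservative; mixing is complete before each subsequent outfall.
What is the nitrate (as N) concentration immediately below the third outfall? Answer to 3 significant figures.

After outfall 1: Q = 43.00 + 1.400 = 44.40 m³/s; C = (43.00·1.100 + 1.400·27.00)/44.40 = 1.917 mg/L.
After outfall 2: Q = 44.40 + 2.130 = 46.53 m³/s; C = (44.40·1.917 + 2.130·38.10)/46.53 = 3.573 mg/L.
After outfall 3: Q = 46.53 + 3.700 = 50.23 m³/s; C = (46.53·3.573 + 3.700·23.60)/50.23 = 5.048 mg/L.

5.05 mg/L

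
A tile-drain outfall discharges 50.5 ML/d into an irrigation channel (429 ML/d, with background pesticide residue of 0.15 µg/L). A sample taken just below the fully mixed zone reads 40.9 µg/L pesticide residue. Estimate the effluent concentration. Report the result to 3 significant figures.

387 µg/L

Mass balance: 429.0·0.1500 + 50.50·Cₑ = 479.5·40.90
→ Cₑ = (479.5·40.90 − 429.0·0.1500) / 50.50 = 387.1 µg/L.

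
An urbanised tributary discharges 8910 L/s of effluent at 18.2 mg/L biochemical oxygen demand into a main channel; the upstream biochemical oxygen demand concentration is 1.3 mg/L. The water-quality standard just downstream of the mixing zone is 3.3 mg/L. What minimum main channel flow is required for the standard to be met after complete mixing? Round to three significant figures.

Set C_mix = 3.3: (Q·1.300 + 8910·18.20) / (Q + 8910) = 3.3
→ Q = 8910·(18.20 − 3.3)/(3.3 − 1.300) = 66380 L/s.

66400 L/s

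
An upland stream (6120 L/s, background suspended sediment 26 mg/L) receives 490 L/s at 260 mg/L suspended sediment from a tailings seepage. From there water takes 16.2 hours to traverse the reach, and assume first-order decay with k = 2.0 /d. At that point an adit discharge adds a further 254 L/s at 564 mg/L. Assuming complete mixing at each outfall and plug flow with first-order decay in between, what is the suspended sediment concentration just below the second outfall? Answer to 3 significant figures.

After mixing, C = (6120·26.00 + 490.0·260.0) / 6610 = 286500/6610 = 43.35 mg/L; combined flow 6610 L/s.
Applying C = C₀e^(−kt): 43.35 × 0.2592 = 11.24 mg/L.
Second outfall: C = (6610·11.24 + 254.0·564.0)/6864 = 31.69 mg/L.

31.7 mg/L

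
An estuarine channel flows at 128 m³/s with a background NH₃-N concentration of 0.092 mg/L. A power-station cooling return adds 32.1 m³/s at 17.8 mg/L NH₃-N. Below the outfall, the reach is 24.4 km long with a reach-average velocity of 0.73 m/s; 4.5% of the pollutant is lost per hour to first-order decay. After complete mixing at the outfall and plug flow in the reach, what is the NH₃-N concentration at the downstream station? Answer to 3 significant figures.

2.38 mg/L

After mixing, C = (128.0·0.09200 + 32.10·17.80) / 160.1 = 583.2/160.1 = 3.642 mg/L.
Travel time t = 24.4·1000 / 0.73 = 33420 s = 9.285 h.
4.5%/h lost → k = −ln(1 − 0.045) = 0.04604 h⁻¹.
After decay, C = 3.642 × e^(−kt) = 3.642 × 0.6521 = 2.375 mg/L.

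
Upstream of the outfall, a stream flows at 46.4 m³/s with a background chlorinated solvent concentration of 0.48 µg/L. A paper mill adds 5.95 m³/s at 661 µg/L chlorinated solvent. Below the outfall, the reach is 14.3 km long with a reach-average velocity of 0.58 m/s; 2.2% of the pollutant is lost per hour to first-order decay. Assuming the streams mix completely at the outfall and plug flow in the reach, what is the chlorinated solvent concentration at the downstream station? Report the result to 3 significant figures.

Mass balance: C = (46.40·0.4800 + 5.950·661.0) / 52.35 = 3955/52.35 = 75.55 µg/L.
Travel time t = 14.3·1000 / 0.58 = 24660 s = 6.849 h.
2.2%/h lost → k = −ln(1 − 0.022) = 0.02225 h⁻¹.
First-order decay: C = 75.55·exp(−k·t) = 75.55·0.8587 = 64.88 µg/L.

64.9 µg/L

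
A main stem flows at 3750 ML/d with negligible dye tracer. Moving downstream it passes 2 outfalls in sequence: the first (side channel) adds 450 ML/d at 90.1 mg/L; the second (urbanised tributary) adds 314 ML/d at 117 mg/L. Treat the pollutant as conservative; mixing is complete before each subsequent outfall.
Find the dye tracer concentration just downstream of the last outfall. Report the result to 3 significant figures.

After outfall 1: Q = 3750 + 450.0 = 4200 ML/d; C = (3750·0 + 450.0·90.10)/4200 = 9.654 mg/L.
After outfall 2: Q = 4200 + 314.0 = 4514 ML/d; C = (4200·9.654 + 314.0·117.0)/4514 = 17.12 mg/L.

17.1 mg/L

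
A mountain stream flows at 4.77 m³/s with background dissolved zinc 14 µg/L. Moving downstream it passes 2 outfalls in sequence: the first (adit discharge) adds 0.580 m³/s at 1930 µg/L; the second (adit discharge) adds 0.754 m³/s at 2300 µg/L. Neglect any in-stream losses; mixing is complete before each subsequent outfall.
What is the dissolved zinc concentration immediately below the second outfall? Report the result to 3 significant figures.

Below outfall 1: Q → 5.350 m³/s, C = (4.770·14.00 + 0.5800·1930)/5.350 = 221.7 µg/L.
Below outfall 2: Q → 6.104 m³/s, C = (5.350·221.7 + 0.7540·2300)/6.104 = 478.4 µg/L.

478 µg/L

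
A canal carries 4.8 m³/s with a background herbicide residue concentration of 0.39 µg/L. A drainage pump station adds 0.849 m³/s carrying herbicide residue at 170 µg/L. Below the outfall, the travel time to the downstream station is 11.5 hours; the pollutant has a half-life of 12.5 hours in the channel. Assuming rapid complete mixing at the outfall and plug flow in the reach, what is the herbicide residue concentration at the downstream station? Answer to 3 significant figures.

Mass balance: C = (4.800·0.3900 + 0.8490·170.0) / 5.649 = 146.2/5.649 = 25.88 µg/L.
Half-life 12.5 h → k = ln 2 / 12.5 = 0.05545 h⁻¹ = 1.331 d⁻¹.
Decay over the reach: 25.88·exp(−kt) = 25.88·0.5285 = 13.68 µg/L.

13.7 µg/L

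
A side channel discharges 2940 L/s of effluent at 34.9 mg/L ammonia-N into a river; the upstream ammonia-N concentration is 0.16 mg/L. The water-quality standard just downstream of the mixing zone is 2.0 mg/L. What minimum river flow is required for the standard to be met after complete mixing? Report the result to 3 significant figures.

Set C_mix = 2.0: (Q·0.1600 + 2940·34.90) / (Q + 2940) = 2.0
→ Q = 2940·(34.90 − 2.0)/(2.0 − 0.1600) = 52570 L/s.

52600 L/s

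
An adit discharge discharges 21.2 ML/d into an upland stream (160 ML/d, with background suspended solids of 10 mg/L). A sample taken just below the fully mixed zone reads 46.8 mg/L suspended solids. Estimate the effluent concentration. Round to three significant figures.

325 mg/L

Mass balance: 160.0·10.00 + 21.20·Cₑ = 181.2·46.80
→ Cₑ = (181.2·46.80 − 160.0·10.00) / 21.20 = 324.5 mg/L.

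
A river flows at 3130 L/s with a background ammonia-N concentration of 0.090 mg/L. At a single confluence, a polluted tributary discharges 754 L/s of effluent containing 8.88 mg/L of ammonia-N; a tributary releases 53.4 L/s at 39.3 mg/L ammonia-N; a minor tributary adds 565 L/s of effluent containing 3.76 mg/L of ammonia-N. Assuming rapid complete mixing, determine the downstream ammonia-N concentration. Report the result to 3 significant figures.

Mass balance: C = (3130·0.09000 + 754.0·8.880 + 53.40·39.30 + 565.0·3.760) / 4502 = 11200/4502 = 2.488 mg/L.

2.49 mg/L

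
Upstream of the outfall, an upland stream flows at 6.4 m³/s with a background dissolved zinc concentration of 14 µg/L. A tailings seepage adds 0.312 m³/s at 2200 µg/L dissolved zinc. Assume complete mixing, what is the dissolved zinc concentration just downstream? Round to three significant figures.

Flow-weighted average: C = (6.400·14.00 + 0.3120·2200) / 6.712 = 776.0/6.712 = 115.6 µg/L.

116 µg/L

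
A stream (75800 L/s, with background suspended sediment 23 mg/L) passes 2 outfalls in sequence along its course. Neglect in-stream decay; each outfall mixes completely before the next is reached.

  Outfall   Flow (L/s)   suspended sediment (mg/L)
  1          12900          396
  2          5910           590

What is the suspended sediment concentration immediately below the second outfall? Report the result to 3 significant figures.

Outfall 1: combined Q = 88700 L/s; C = (75800·23.00 + 12900·396.0)/88700 = 77.25 mg/L.
Outfall 2: combined Q = 94610 L/s; C = (88700·77.25 + 5910·590.0)/94610 = 109.3 mg/L.

109 mg/L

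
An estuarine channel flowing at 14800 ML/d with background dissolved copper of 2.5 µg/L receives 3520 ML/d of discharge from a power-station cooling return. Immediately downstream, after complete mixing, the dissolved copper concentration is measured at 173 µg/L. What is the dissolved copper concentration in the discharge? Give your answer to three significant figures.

Mass balance: 14800·2.500 + 3520·Cₑ = 18320·173.0
→ Cₑ = (18320·173.0 − 14800·2.500) / 3520 = 889.9 µg/L.

890 µg/L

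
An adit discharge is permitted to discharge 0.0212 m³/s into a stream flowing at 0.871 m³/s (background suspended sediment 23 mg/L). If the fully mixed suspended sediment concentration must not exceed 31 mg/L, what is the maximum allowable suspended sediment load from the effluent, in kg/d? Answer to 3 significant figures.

659 kg/d

Mass balance at the limit: 0.8710·23.00 + 0.02120·Cₑ = 0.8922·31 → Cₑ = 359.7 mg/L.
Load = 0.02120 m³/s × 359.7 g/m³ × 86 400 s/d = 658.8 kg/d.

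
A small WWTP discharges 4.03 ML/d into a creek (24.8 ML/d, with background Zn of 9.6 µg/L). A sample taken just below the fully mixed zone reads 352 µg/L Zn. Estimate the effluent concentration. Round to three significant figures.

2460 µg/L

Mass balance: 24.80·9.600 + 4.030·Cₑ = 28.83·352.0
→ Cₑ = (28.83·352.0 − 24.80·9.600) / 4.030 = 2459 µg/L.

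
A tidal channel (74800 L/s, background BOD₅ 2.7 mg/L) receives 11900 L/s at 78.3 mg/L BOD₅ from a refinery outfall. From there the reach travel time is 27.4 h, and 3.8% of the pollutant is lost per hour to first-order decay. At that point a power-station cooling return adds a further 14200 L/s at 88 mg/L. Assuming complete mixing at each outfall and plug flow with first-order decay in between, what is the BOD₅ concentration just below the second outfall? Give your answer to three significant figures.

Conservation of mass: C = (74800·2.700 + 11900·78.30) / 86700 = 1134000/86700 = 13.08 mg/L; combined flow 86700 L/s.
3.8%/h lost → k = −ln(1 − 0.038) = 0.03874 h⁻¹.
Decay over the reach: 13.08·exp(−kt) = 13.08·0.3459 = 4.524 mg/L.
At the second outfall, C = (86700·4.524 + 14200·88.00) / (86700 + 14200) = 16.27 mg/L.

16.3 mg/L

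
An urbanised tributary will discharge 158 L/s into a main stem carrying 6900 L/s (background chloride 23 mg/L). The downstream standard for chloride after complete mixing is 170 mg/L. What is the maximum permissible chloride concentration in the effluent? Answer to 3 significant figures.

6590 mg/L

At the limit, (Qr·Cr + Qe·Cₑ)/(Qr + Qe) = 170:
Cₑ = (7058·170 − 6900·23.00) / 158.0 = 6590 mg/L.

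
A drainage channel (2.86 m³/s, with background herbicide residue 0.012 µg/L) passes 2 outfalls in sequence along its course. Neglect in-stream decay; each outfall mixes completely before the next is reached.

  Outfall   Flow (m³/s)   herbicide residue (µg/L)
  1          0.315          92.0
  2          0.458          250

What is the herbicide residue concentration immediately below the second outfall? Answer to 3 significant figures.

After outfall 1: Q = 2.860 + 0.3150 = 3.175 m³/s; C = (2.860·0.01200 + 0.3150·92.00)/3.175 = 9.138 µg/L.
After outfall 2: Q = 3.175 + 0.4580 = 3.633 m³/s; C = (3.175·9.138 + 0.4580·250.0)/3.633 = 39.50 µg/L.

39.5 µg/L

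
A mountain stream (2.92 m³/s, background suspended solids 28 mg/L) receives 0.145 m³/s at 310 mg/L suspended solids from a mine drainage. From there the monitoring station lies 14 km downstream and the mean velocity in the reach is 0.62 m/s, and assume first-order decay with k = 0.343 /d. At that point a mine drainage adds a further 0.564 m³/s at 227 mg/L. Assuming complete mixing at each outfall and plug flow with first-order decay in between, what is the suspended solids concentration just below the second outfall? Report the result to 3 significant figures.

67.2 mg/L

After mixing, C = (2.920·28.00 + 0.1450·310.0) / 3.065 = 126.7/3.065 = 41.34 mg/L; combined flow 3.065 m³/s.
Travel time t = 14·1000 / 0.62 = 22580 s = 6.272 h.
Decay over the reach: 41.34·exp(−kt) = 41.34·0.9143 = 37.80 mg/L.
At the second outfall, C = (3.065·37.80 + 0.5640·227.0) / (3.065 + 0.5640) = 67.20 mg/L.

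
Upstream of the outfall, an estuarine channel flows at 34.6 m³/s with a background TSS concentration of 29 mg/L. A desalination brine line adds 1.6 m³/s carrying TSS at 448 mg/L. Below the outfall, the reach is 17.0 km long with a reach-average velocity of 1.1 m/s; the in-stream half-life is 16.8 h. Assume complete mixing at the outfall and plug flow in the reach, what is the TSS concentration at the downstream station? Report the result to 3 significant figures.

Flow-weighted average: C = (34.60·29.00 + 1.600·448.0) / 36.20 = 1720/36.20 = 47.52 mg/L.
Travel time t = 17.0·1000 / 1.1 = 15450 s = 4.293 h.
Half-life 16.8 h → k = ln 2 / 16.8 = 0.04126 h⁻¹ = 0.9902 d⁻¹.
After decay, C = 47.52 × e^(−kt) = 47.52 × 0.8377 = 39.81 mg/L.

39.8 mg/L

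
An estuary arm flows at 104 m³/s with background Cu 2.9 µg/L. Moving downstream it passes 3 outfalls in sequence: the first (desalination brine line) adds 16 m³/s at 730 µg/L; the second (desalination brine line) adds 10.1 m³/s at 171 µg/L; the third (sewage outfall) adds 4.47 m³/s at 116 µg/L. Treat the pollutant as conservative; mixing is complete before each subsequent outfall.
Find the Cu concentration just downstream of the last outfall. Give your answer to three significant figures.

Outfall 1: combined Q = 120.0 m³/s; C = (104.0·2.900 + 16.00·730.0)/120.0 = 99.85 µg/L.
Outfall 2: combined Q = 130.1 m³/s; C = (120.0·99.85 + 10.10·171.0)/130.1 = 105.4 µg/L.
Outfall 3: combined Q = 134.6 m³/s; C = (130.1·105.4 + 4.470·116.0)/134.6 = 105.7 µg/L.

106 µg/L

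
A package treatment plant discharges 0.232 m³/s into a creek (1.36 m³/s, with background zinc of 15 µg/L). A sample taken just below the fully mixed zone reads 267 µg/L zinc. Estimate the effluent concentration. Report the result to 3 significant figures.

1740 µg/L

Mass balance: 1.360·15.00 + 0.2320·Cₑ = 1.592·267.0
→ Cₑ = (1.592·267.0 − 1.360·15.00) / 0.2320 = 1744 µg/L.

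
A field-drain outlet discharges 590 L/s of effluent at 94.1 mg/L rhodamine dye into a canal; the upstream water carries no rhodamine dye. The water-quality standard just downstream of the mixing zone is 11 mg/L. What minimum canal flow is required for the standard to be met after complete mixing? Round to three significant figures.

Set C_mix = 11: (Q·0 + 590.0·94.10) / (Q + 590.0) = 11
→ Q = 590.0·(94.10 − 11)/(11 − 0) = 4457 L/s.

4460 L/s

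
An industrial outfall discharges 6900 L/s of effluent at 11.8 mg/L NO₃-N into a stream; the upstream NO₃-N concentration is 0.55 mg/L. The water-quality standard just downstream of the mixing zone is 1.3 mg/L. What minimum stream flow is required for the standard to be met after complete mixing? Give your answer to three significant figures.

Set C_mix = 1.3: (Q·0.5500 + 6900·11.80) / (Q + 6900) = 1.3
→ Q = 6900·(11.80 − 1.3)/(1.3 − 0.5500) = 96600 L/s.

96600 L/s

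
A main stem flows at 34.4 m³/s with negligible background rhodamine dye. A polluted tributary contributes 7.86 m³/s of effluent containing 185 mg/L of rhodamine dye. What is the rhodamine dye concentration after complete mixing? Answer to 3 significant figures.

After mixing, C = (34.40·0 + 7.860·185.0) / 42.26 = 1454/42.26 = 34.41 mg/L.

34.4 mg/L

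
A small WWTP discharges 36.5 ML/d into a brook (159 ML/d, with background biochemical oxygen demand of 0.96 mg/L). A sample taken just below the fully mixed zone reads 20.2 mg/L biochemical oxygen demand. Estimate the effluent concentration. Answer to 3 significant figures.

104 mg/L

Mass balance: 159.0·0.9600 + 36.50·Cₑ = 195.5·20.20
→ Cₑ = (195.5·20.20 − 159.0·0.9600) / 36.50 = 104.0 mg/L.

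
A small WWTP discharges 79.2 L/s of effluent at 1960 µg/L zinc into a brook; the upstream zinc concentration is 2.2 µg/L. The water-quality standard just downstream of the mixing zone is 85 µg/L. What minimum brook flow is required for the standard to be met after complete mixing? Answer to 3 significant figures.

1790 L/s

Set C_mix = 85: (Q·2.200 + 79.20·1960) / (Q + 79.20) = 85
→ Q = 79.20·(1960 − 85)/(85 − 2.200) = 1793 L/s.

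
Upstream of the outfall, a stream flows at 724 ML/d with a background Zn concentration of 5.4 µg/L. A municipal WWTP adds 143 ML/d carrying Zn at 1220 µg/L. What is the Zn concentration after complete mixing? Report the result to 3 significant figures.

206 µg/L

Mixed concentration C = ΣQC/ΣQ = (724.0·5.400 + 143.0·1220) / 867.0 = 178400/867.0 = 205.7 µg/L.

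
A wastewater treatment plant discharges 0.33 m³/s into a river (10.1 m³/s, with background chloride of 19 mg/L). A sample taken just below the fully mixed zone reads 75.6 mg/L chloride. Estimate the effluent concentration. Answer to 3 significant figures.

1810 mg/L

Mass balance: 10.10·19.00 + 0.3300·Cₑ = 10.43·75.60
→ Cₑ = (10.43·75.60 − 10.10·19.00) / 0.3300 = 1808 mg/L.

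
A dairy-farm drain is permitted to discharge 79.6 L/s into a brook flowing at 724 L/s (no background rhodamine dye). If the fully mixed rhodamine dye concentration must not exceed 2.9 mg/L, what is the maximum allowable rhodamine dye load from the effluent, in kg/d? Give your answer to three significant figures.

Mass balance at the limit: 724.0·0 + 79.60·Cₑ = 803.6·2.9 → Cₑ = 29.28 mg/L.
79.60 L/s = 0.07960 m³/s. Load = 0.07960 m³/s × 29.28 g/m³ × 86 400 s/d = 201.4 kg/d.

201 kg/d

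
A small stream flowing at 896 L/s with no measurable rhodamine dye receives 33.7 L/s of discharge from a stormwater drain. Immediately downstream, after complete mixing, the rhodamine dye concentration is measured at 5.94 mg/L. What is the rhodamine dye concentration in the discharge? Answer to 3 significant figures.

Mass balance: 896.0·0 + 33.70·Cₑ = 929.7·5.940
→ Cₑ = (929.7·5.940 − 896.0·0) / 33.70 = 163.9 mg/L.

164 mg/L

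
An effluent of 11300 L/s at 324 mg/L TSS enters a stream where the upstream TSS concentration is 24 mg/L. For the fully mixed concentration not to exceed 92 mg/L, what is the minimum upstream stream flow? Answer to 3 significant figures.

Set C_mix = 92: (Q·24.00 + 11300·324.0) / (Q + 11300) = 92
→ Q = 11300·(324.0 − 92)/(92 − 24.00) = 38550 L/s.

38600 L/s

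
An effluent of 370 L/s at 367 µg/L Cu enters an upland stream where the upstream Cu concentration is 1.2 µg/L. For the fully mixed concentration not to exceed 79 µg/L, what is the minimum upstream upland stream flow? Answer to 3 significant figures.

1370 L/s

Set C_mix = 79: (Q·1.200 + 370.0·367.0) / (Q + 370.0) = 79
→ Q = 370.0·(367.0 − 79)/(79 − 1.200) = 1370 L/s.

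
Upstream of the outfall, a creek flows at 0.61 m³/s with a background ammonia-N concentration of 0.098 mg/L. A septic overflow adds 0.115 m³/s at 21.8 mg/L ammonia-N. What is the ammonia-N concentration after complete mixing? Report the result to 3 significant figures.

3.54 mg/L

Mass balance: C = (0.6100·0.09800 + 0.1150·21.80) / 0.7250 = 2.567/0.7250 = 3.540 mg/L.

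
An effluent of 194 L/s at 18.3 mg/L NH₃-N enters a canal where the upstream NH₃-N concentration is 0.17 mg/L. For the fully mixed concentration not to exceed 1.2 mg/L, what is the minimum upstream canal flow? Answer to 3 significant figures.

Set C_mix = 1.2: (Q·0.1700 + 194.0·18.30) / (Q + 194.0) = 1.2
→ Q = 194.0·(18.30 − 1.2)/(1.2 − 0.1700) = 3221 L/s.

3220 L/s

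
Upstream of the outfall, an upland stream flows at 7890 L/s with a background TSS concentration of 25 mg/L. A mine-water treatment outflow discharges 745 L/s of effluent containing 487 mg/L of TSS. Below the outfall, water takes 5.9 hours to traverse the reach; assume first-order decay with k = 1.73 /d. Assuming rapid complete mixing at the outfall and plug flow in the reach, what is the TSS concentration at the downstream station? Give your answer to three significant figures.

42.4 mg/L

Mixed concentration C = ΣQC/ΣQ = (7890·25.00 + 745.0·487.0) / 8635 = 560100/8635 = 64.86 mg/L.
Decay over the reach: 64.86·exp(−kt) = 64.86·0.6536 = 42.39 mg/L.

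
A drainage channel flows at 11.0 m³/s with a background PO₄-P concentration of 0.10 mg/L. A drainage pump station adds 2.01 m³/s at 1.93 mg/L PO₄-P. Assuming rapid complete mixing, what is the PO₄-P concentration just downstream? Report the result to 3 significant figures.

0.383 mg/L

Mass balance: C = (11.00·0.1000 + 2.010·1.930) / 13.01 = 4.979/13.01 = 0.3827 mg/L.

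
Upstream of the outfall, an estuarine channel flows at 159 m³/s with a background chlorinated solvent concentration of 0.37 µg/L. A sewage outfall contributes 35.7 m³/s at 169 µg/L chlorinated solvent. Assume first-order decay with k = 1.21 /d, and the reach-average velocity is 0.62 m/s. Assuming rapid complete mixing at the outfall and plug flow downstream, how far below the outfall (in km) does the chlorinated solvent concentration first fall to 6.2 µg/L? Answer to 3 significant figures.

71.7 km

Mass balance: C = (159.0·0.3700 + 35.70·169.0) / 194.7 = 6092/194.7 = 31.29 µg/L.
Set 31.29·exp(−k·t) = 6.2 → t = ln(31.29/6.2)/k = 115600 s = 32.11 h.
Distance = v·t = 0.62·115600 = 71660 m = 71.66 km.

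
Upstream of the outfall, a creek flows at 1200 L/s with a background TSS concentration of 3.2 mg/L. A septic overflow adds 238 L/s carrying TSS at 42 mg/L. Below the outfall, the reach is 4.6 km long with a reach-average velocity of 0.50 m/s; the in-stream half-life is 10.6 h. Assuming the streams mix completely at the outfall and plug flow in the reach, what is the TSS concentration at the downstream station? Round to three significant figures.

Conservation of mass: C = (1200·3.200 + 238.0·42.00) / 1438 = 13840/1438 = 9.622 mg/L.
Travel time t = 4.6·1000 / 0.50 = 9200 s = 2.556 h.
Half-life 10.6 h → k = ln 2 / 10.6 = 0.06539 h⁻¹ = 1.569 d⁻¹.
First-order decay: C = 9.622·exp(−k·t) = 9.622·0.8461 = 8.141 mg/L.

8.14 mg/L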